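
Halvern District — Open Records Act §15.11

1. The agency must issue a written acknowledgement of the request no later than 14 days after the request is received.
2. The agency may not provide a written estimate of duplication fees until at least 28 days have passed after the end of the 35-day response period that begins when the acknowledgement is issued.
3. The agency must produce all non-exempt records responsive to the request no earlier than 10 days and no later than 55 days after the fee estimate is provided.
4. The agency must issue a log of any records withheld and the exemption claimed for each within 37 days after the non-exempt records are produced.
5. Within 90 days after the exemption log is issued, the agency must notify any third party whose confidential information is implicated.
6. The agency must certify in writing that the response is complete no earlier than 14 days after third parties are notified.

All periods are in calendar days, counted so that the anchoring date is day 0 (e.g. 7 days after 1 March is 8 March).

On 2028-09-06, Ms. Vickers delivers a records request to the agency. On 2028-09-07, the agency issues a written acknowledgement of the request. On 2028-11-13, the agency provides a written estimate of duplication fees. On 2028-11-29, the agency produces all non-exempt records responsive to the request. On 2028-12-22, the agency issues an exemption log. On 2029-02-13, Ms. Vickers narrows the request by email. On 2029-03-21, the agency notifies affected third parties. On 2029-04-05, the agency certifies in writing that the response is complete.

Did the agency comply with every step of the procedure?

Step 1: 14 days after 2028-09-06 (when the request is received) is 2028-09-20; 2028-09-07 is within that limit.
Step 2: the earliest permitted date is 28 days after 2028-10-12 (end of the 35-day response period, which began when the acknowledgement is issued on 2028-09-07), i.e. 2028-11-09; done 2028-11-13, after the minimum wait.
Step 3: the window is 10–55 days after 2028-11-13 (when the fee estimate is provided), so 2028-11-23 through 2029-01-07; done 2028-11-29, which is between those dates.
Step 4: 37 days after 2028-11-29 (when the non-exempt records are produced) is 2029-01-05; 2028-12-22 is within that limit.
Step 5: 90 days after 2028-12-22 (when the exemption log is issued) is 2029-03-22; completed 2029-03-21, before the deadline.
Step 6: the earliest permitted date is 14 days after 2029-03-21 (when third parties are notified), i.e. 2029-04-04; done 2029-04-05, after the minimum wait.

Yes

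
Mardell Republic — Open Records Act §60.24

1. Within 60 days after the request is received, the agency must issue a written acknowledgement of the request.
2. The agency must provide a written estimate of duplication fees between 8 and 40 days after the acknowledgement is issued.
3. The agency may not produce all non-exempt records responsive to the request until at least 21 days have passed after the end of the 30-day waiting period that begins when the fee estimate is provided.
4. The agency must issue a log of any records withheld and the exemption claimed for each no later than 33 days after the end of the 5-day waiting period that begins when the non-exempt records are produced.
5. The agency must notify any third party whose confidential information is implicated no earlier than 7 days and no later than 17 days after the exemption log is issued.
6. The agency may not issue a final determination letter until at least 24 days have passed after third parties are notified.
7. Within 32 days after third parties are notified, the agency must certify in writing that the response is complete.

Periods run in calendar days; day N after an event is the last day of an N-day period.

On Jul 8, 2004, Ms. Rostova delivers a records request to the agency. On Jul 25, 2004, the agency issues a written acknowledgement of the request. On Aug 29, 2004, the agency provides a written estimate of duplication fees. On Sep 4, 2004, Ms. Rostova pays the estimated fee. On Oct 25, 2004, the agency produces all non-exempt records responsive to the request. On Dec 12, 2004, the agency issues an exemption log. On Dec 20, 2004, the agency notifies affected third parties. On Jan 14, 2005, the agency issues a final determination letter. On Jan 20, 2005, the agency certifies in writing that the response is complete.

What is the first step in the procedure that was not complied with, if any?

Step 4

(1) due by Jul 8, 2004 + 60 days = Sep 6, 2004; completed Jul 25, 2004, before the deadline.
(2) the permitted window runs from Jul 25, 2004 + 8 = Aug 2, 2004 to Jul 25, 2004 + 40 = Sep 3, 2004; Aug 29, 2004 falls inside that range.
(3) permitted from Sep 28, 2004 + 21 days = Oct 19, 2004 onward; done Oct 25, 2004, after the minimum wait.
(4) due by Oct 30, 2004 + 33 days = Dec 2, 2004; not done until Dec 12, 2004, 10 days after the deadline.
No need to go further; step 4 was not satisfied.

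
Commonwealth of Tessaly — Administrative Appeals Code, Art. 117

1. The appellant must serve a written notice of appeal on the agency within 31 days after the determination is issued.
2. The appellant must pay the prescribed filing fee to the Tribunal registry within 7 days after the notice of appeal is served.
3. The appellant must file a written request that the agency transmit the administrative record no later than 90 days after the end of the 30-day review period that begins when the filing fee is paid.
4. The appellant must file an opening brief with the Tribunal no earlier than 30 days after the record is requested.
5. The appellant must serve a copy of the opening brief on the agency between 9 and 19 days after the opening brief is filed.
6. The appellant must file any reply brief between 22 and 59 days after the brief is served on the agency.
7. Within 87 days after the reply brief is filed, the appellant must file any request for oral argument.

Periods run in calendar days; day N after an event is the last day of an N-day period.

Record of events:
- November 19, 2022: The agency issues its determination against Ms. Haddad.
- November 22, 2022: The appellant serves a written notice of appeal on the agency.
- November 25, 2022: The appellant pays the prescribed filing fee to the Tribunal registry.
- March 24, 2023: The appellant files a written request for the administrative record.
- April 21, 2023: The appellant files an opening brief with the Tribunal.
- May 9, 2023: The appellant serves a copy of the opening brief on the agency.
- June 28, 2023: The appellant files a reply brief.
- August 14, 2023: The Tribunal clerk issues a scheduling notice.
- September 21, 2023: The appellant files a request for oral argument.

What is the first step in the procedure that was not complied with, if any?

(1) due by November 19, 2022 + 31 days = December 20, 2022; completed November 22, 2022, before the deadline.
(2) due by November 22, 2022 + 7 days = November 29, 2022; completed November 25, 2022, before the deadline.
(3) due by December 25, 2022 + 90 days = March 25, 2023; March 24, 2023 is within that limit.
(4) permitted from March 24, 2023 + 30 days = April 23, 2023 onward; done April 21, 2023 — 2 days too early.
That is the first point of non-compliance.

Step 4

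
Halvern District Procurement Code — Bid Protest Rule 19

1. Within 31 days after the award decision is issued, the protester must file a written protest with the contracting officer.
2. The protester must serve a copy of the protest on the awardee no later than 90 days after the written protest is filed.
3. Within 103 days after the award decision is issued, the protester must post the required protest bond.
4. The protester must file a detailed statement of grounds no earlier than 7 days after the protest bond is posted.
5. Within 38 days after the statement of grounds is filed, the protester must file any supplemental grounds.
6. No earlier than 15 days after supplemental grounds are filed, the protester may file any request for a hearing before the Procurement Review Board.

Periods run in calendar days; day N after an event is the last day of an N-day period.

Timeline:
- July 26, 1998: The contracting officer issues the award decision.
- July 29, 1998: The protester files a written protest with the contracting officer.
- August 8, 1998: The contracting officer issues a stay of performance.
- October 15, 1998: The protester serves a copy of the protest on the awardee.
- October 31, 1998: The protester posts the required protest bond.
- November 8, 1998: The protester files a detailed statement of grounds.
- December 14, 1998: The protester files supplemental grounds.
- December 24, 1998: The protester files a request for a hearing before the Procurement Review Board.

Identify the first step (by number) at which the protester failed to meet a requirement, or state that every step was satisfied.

Step 1 — counting 31 days from July 26, 1998 (when the award decision is issued) gives a deadline of August 26, 1998; done July 29, 1998 — timely.
Step 2 — counting 90 days from July 29, 1998 (when the written protest is filed) gives a deadline of October 27, 1998; completed October 15, 1998, before the deadline.
Step 3 — counting 103 days from July 26, 1998 (when the award decision is issued) gives a deadline of November 6, 1998; completed October 31, 1998, before the deadline.
Step 4 — must wait 7 days from October 31, 1998 (when the protest bond is posted), so not before November 7, 1998; done November 8, 1998 — permitted.
Step 5 — counting 38 days from November 8, 1998 (when the statement of grounds is filed) gives a deadline of December 16, 1998; done December 14, 1998 — timely.
Step 6 — must wait 15 days from December 14, 1998 (when supplemental grounds are filed), so not before December 29, 1998; acted on December 24, 1998, 5 days prematurely.
Later steps need not be reached.

Step 6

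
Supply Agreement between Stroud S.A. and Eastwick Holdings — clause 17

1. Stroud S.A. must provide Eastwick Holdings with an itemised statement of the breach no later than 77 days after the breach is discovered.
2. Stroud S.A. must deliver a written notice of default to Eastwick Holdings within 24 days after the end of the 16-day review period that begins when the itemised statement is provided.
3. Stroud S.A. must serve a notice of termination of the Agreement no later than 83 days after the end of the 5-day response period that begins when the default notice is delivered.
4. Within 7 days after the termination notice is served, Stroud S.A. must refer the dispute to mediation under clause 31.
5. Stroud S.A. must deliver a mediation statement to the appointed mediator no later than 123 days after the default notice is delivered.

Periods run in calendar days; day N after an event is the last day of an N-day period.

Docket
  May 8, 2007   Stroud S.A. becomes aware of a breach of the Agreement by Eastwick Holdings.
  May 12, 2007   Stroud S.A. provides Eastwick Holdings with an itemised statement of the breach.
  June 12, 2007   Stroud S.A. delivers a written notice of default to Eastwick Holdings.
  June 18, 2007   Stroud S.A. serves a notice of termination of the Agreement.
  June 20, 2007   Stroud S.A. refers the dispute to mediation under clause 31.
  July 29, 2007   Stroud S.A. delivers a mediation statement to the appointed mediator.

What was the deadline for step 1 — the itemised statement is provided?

Step 1 runs from May 8, 2007, when the breach is discovered. 77 days after May 8, 2007 is July 24, 2007.

July 24, 2007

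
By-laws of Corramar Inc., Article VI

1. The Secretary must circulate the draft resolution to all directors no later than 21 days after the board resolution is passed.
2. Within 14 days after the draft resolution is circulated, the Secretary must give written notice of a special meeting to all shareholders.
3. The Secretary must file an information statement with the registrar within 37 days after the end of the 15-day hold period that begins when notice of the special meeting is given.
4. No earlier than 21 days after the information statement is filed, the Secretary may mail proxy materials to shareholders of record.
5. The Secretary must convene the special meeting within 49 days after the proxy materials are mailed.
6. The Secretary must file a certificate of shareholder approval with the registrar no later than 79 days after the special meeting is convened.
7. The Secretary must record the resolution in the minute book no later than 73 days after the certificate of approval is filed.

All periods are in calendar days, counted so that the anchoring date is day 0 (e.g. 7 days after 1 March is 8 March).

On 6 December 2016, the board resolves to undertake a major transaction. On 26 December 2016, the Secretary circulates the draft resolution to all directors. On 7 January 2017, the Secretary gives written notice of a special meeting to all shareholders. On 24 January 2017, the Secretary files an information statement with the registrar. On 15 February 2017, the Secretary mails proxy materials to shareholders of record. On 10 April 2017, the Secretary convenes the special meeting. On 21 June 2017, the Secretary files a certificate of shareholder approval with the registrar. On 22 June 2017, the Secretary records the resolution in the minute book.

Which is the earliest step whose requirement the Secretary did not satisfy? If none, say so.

Step 5

Step 1 — counting 21 days from 6 December 2016 (when the board resolution is passed) gives a deadline of 27 December 2016; 26 December 2016 is within that limit.
Step 2 — counting 14 days from 26 December 2016 (when the draft resolution is circulated) gives a deadline of 9 January 2017; 7 January 2017 is within that limit.
Step 3 — counting 37 days from 22 January 2017 (end of the 15-day hold period, which began when notice of the special meeting is given on 7 January 2017) gives a deadline of 28 February 2017; done 24 January 2017 — timely.
Step 4 — must wait 21 days from 24 January 2017 (when the information statement is filed), so not before 14 February 2017; done 15 February 2017 — permitted.
Step 5 — counting 49 days from 15 February 2017 (when the proxy materials are mailed) gives a deadline of 5 April 2017; 10 April 2017 misses that deadline by 5 days.
No need to go further; step 5 was not satisfied.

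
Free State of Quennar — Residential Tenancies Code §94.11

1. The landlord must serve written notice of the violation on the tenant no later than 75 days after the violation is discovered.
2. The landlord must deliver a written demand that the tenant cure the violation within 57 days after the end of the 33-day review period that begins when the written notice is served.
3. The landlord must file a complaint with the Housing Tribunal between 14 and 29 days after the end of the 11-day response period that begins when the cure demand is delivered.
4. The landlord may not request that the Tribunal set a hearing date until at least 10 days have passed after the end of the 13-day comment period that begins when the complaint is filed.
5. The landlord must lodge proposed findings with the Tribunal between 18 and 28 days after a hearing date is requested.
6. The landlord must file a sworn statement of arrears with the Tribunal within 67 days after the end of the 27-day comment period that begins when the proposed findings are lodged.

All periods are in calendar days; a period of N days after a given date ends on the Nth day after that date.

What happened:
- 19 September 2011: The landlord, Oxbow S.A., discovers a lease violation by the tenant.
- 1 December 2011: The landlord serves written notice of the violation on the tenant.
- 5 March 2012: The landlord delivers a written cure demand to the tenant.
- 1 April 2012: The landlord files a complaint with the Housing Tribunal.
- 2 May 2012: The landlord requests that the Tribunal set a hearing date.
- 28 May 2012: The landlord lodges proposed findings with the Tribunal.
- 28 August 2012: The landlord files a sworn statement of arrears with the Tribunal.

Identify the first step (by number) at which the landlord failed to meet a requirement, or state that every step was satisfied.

Step 1: 75 days after 19 September 2011 (when the violation is discovered) is 3 December 2011; completed 1 December 2011, before the deadline.
Step 2: 57 days after 3 January 2012 (end of the 33-day review period, which began when the written notice is served on 1 December 2011) is 29 February 2012; not done until 5 March 2012, 5 days after the deadline.
The analysis stops there.

Step 2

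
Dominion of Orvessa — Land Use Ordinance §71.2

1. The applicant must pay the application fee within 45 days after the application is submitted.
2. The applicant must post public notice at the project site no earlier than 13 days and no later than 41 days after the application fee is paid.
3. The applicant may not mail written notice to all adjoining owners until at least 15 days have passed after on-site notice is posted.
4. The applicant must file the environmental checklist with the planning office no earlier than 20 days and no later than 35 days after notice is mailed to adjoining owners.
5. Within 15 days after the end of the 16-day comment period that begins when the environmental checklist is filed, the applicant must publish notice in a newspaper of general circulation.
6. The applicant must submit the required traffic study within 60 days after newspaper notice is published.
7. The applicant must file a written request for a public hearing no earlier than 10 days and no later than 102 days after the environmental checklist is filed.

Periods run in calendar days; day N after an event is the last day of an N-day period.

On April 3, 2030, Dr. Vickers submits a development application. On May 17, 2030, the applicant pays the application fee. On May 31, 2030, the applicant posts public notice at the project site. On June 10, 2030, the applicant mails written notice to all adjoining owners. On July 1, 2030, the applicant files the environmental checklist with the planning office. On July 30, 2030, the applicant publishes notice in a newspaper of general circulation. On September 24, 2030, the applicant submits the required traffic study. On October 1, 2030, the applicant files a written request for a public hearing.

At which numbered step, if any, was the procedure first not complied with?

Step 1 — counting 45 days from April 3, 2030 (when the application is submitted) gives a deadline of May 18, 2030; completed May 17, 2030, before the deadline.
Step 2 — 13 and 41 days from May 17, 2030 (when the application fee is paid) are May 30, 2030 and June 27, 2030 respectively; done May 31, 2030 — within the window.
Step 3 — must wait 15 days from May 31, 2030 (when on-site notice is posted), so not before June 15, 2030; done June 10, 2030 — 5 days too early.
The procedure was therefore not followed at step 3.

Step 3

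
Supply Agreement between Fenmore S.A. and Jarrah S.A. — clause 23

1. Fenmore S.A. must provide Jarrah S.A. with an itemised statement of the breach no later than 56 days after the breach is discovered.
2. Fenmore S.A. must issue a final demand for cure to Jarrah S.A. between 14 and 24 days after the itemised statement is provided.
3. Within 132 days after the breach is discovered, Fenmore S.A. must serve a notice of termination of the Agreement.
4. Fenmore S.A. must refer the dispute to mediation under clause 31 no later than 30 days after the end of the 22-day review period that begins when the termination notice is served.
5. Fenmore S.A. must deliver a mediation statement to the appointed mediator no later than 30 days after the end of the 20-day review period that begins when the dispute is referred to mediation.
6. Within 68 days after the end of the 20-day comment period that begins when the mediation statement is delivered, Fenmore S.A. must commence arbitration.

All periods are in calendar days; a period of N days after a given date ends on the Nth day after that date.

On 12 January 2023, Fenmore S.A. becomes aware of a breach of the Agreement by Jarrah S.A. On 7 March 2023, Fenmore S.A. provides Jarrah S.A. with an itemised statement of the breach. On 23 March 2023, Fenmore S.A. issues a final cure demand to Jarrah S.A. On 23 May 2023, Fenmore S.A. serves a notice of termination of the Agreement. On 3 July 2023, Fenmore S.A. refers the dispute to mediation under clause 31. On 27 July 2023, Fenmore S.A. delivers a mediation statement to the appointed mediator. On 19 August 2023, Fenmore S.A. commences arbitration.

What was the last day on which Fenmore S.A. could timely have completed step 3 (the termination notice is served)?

24 May 2023

Step 3 runs from 12 January 2023, when the breach is discovered. 132 days after 12 January 2023 is 24 May 2023.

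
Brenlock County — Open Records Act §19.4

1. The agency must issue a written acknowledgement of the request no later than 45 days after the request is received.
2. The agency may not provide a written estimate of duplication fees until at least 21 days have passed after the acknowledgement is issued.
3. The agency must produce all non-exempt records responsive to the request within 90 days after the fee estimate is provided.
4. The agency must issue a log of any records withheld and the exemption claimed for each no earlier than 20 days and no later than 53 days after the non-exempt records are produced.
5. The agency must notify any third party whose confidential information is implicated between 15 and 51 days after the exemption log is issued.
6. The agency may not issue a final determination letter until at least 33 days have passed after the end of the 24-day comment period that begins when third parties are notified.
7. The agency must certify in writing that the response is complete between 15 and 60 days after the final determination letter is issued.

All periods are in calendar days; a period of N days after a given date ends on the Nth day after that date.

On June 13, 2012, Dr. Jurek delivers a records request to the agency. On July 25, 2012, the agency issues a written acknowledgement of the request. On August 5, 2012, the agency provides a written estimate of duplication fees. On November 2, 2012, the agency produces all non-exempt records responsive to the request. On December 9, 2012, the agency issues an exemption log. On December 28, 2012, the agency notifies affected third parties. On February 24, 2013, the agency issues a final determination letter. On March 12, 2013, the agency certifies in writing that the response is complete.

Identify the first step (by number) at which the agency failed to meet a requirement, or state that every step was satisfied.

Step 1 — counting 45 days from June 13, 2012 (when the request is received) gives a deadline of July 28, 2012; done July 25, 2012 — timely.
Step 2 — must wait 21 days from July 25, 2012 (when the acknowledgement is issued), so not before August 15, 2012; done August 5, 2012 — 10 days too early.
That is the first point of non-compliance.

Step 2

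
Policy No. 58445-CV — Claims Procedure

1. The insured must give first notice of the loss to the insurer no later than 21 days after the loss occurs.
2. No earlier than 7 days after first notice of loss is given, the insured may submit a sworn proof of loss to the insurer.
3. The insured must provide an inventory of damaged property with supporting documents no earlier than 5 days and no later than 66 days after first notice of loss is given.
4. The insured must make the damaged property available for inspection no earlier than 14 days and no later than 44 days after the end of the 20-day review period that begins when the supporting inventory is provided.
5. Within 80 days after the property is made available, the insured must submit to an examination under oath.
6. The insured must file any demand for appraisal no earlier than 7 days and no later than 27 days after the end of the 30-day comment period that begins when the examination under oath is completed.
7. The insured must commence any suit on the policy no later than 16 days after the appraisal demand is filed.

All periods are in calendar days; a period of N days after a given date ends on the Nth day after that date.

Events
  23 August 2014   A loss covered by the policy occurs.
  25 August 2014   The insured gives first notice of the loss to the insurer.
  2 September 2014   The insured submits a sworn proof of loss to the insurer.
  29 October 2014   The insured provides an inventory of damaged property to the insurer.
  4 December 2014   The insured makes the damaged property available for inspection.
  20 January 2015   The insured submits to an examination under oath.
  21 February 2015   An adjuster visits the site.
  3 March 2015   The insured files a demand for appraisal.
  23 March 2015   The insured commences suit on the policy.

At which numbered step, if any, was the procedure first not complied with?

Step 1: 21 days after 23 August 2014 (when the loss occurs) is 13 September 2014; 25 August 2014 is within that limit.
Step 2: the earliest permitted date is 7 days after 25 August 2014 (when first notice of loss is given), i.e. 1 September 2014; done 2 September 2014 — permitted.
Step 3: the window is 5–66 days after 25 August 2014 (when first notice of loss is given), so 30 August 2014 through 30 October 2014; done 29 October 2014 — within the window.
Step 4: the window is 14–44 days after 18 November 2014 (end of the 20-day review period, which began when the supporting inventory is provided on 29 October 2014), so 2 December 2014 through 1 January 2015; 4 December 2014 falls inside that range.
Step 5: 80 days after 4 December 2014 (when the property is made available) is 22 February 2015; completed 20 January 2015, before the deadline.
Step 6: the window is 7–27 days after 19 February 2015 (end of the 30-day comment period, which began when the examination under oath is completed on 20 January 2015), so 26 February 2015 through 18 March 2015; 3 March 2015 falls inside that range.
Step 7: 16 days after 3 March 2015 (when the appraisal demand is filed) is 19 March 2015; not done until 23 March 2015, 4 days after the deadline.

Step 7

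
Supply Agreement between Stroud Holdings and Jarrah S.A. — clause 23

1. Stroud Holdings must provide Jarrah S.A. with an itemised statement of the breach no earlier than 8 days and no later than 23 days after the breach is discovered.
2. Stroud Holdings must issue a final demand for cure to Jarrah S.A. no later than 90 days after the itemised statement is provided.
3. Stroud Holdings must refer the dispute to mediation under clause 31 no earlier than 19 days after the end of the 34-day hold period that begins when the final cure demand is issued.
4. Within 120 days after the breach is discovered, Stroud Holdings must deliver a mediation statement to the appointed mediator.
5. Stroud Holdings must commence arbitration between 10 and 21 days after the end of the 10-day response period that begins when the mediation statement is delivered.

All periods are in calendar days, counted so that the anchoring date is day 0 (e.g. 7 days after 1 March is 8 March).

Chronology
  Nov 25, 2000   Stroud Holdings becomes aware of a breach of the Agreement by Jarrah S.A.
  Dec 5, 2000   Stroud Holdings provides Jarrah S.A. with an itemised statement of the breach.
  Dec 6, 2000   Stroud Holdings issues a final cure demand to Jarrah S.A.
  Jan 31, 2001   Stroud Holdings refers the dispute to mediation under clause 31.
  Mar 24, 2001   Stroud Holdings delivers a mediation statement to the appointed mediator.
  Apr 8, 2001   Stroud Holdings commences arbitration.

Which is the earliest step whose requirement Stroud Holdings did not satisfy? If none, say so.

Step 5

(1) the permitted window runs from Nov 25, 2000 + 8 = Dec 3, 2000 to Nov 25, 2000 + 23 = Dec 18, 2000; done Dec 5, 2000 — within the window.
(2) due by Dec 5, 2000 + 90 days = Mar 5, 2001; Dec 6, 2000 is within that limit.
(3) permitted from Jan 9, 2001 + 19 days = Jan 28, 2001 onward; done Jan 31, 2001 — permitted.
(4) due by Nov 25, 2000 + 120 days = Mar 25, 2001; done Mar 24, 2001 — timely.
(5) the permitted window runs from Apr 3, 2001 + 10 = Apr 13, 2001 to Apr 3, 2001 + 21 = Apr 24, 2001; Apr 8, 2001 is 5 days too early.
That is the first point of non-compliance.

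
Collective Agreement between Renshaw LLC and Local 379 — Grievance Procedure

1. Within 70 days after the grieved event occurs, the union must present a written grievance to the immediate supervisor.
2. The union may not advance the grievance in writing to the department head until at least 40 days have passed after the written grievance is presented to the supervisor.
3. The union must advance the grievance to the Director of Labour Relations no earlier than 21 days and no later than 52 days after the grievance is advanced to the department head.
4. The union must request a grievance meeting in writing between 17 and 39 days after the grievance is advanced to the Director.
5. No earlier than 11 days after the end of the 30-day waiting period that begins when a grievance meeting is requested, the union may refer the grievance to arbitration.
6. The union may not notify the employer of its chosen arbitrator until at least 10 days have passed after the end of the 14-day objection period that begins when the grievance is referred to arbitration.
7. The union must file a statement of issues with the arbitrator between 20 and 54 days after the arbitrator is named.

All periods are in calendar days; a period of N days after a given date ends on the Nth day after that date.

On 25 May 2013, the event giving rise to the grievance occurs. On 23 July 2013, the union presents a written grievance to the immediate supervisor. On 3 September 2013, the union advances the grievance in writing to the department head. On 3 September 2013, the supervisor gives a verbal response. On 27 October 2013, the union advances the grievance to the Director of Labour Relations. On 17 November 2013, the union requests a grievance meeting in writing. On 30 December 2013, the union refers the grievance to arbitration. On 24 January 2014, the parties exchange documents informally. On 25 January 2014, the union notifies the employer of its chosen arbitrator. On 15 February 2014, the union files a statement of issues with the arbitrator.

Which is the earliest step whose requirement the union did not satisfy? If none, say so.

Step 3

Step 1: 70 days after 25 May 2013 (when the grieved event occurs) is 3 August 2013; done 23 July 2013 — timely.
Step 2: the earliest permitted date is 40 days after 23 July 2013 (when the written grievance is presented to the supervisor), i.e. 1 September 2013; 3 September 2013 is on or after that date.
Step 3: the window is 21–52 days after 3 September 2013 (when the grievance is advanced to the department head), so 24 September 2013 through 25 October 2013; 27 October 2013 is 2 days past the end of the window.
The procedure was therefore not followed at step 3.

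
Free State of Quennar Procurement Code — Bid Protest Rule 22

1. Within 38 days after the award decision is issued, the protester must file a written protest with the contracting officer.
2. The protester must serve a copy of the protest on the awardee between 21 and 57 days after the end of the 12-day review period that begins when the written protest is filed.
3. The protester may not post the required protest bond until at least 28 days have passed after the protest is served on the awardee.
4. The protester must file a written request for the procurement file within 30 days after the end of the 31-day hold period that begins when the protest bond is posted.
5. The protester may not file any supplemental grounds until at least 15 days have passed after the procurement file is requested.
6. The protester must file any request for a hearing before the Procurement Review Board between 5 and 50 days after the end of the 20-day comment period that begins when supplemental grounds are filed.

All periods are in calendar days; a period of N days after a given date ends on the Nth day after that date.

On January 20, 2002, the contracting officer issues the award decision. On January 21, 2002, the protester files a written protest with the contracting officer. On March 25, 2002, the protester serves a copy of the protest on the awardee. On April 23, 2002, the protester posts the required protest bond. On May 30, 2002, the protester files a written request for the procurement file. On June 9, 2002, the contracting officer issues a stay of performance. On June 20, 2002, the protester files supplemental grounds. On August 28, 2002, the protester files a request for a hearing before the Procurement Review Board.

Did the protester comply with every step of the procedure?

Step 1: 38 days after January 20, 2002 (when the award decision is issued) is February 27, 2002; completed January 21, 2002, before the deadline.
Step 2: the window is 21–57 days after February 2, 2002 (end of the 12-day review period, which began when the written protest is filed on January 21, 2002), so February 23, 2002 through March 31, 2002; March 25, 2002 falls inside that range.
Step 3: the earliest permitted date is 28 days after March 25, 2002 (when the protest is served on the awardee), i.e. April 22, 2002; done April 23, 2002 — permitted.
Step 4: 30 days after May 24, 2002 (end of the 31-day hold period, which began when the protest bond is posted on April 23, 2002) is June 23, 2002; done May 30, 2002 — timely.
Step 5: the earliest permitted date is 15 days after May 30, 2002 (when the procurement file is requested), i.e. June 14, 2002; done June 20, 2002, after the minimum wait.
Step 6: the window is 5–50 days after July 10, 2002 (end of the 20-day comment period, which began when supplemental grounds are filed on June 20, 2002), so July 15, 2002 through August 29, 2002; August 28, 2002 falls inside that range.

Yes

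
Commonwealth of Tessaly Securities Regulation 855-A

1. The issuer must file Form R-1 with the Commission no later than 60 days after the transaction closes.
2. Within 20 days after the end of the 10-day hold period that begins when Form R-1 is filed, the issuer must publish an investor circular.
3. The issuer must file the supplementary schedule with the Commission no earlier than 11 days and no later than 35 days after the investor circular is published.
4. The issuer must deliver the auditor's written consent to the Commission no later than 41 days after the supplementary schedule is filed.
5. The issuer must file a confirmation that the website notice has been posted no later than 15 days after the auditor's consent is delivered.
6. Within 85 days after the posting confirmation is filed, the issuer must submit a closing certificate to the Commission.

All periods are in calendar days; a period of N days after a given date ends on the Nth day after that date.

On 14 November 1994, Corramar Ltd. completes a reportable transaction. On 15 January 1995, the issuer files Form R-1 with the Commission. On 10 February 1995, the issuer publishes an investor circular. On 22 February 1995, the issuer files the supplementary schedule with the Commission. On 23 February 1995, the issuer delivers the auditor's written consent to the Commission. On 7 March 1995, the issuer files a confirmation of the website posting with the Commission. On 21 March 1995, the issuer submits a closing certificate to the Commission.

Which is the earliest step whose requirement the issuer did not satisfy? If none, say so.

(1) due by 14 November 1994 + 60 days = 13 January 1995; 15 January 1995 misses that deadline by 2 days.
The procedure was therefore not followed at step 1.

Step 1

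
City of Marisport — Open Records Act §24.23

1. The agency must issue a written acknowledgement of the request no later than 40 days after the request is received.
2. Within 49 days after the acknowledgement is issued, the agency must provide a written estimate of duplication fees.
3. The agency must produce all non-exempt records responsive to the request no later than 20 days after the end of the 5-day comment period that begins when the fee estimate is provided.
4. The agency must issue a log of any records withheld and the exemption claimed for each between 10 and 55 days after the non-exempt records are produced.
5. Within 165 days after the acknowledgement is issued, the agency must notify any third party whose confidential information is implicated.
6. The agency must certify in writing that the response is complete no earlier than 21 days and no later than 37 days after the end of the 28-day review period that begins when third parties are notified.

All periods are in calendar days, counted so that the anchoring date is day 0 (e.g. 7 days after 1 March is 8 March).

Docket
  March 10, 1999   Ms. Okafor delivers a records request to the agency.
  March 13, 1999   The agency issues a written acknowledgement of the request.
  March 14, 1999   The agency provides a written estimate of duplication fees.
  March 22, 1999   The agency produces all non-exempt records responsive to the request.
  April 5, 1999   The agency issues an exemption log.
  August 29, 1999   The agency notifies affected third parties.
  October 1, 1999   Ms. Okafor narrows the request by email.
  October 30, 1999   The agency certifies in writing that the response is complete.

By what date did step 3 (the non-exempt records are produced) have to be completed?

The fee estimate is provided on March 14, 1999; the 5-day comment period therefore ends March 19, 1999, and step 3 runs from that date. 20 days after March 19, 1999 is April 8, 1999.

April 8, 1999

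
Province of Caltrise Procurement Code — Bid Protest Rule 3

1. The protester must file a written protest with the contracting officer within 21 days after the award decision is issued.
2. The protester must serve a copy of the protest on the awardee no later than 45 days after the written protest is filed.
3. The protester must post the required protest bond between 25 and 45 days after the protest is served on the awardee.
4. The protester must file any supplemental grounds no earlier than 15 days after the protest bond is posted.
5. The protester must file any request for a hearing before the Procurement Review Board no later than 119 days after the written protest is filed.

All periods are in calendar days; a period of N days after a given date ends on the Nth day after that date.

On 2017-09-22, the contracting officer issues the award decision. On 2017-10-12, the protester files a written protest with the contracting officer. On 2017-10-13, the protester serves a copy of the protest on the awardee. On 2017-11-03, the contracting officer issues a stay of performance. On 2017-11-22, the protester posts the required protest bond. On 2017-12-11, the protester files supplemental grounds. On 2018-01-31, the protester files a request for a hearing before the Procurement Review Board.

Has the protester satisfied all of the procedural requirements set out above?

(1) due by 2017-09-22 + 21 days = 2017-10-13; done 2017-10-12 — timely.
(2) due by 2017-10-12 + 45 days = 2017-11-26; 2017-10-13 is within that limit.
(3) the permitted window runs from 2017-10-13 + 25 = 2017-11-07 to 2017-10-13 + 45 = 2017-11-27; done 2017-11-22 — within the window.
(4) permitted from 2017-11-22 + 15 days = 2017-12-07 onward; done 2017-12-11 — permitted.
(5) due by 2017-10-12 + 119 days = 2018-02-08; 2018-01-31 is within that limit.

Yes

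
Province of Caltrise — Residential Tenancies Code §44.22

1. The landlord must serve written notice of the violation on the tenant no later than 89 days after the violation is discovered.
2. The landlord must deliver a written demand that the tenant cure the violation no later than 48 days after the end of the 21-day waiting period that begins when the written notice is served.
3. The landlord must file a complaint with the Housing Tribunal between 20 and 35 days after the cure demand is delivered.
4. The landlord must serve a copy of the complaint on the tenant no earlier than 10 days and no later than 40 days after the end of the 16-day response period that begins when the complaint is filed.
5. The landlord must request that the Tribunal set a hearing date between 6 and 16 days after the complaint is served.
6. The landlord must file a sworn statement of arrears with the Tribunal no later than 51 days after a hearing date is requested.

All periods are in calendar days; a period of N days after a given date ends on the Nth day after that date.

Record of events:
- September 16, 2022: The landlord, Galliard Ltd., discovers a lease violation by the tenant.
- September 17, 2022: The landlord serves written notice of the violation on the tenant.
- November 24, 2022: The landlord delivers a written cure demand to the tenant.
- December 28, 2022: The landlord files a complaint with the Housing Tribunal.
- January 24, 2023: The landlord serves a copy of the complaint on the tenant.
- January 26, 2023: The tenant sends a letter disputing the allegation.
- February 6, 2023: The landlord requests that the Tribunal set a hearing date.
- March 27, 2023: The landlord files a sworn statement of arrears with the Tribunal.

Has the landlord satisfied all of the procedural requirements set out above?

Yes

Step 1 — counting 89 days from September 16, 2022 (when the violation is discovered) gives a deadline of December 14, 2022; September 17, 2022 is within that limit.
Step 2 — counting 48 days from October 8, 2022 (end of the 21-day waiting period, which began when the written notice is served on September 17, 2022) gives a deadline of November 25, 2022; November 24, 2022 is within that limit.
Step 3 — 20 and 35 days from November 24, 2022 (when the cure demand is delivered) are December 14, 2022 and December 29, 2022 respectively; done December 28, 2022 — within the window.
Step 4 — 10 and 40 days from January 13, 2023 (end of the 16-day response period, which began when the complaint is filed on December 28, 2022) are January 23, 2023 and February 22, 2023 respectively; January 24, 2023 falls inside that range.
Step 5 — 6 and 16 days from January 24, 2023 (when the complaint is served) are January 30, 2023 and February 9, 2023 respectively; done February 6, 2023, which is between those dates.
Step 6 — counting 51 days from February 6, 2023 (when a hearing date is requested) gives a deadline of March 29, 2023; March 27, 2023 is within that limit.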